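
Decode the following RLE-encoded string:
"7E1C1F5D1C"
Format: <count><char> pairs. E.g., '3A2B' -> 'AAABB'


Expanding each <count><char> pair:
  7E -> 'EEEEEEE'
  1C -> 'C'
  1F -> 'F'
  5D -> 'DDDDD'
  1C -> 'C'

Decoded = EEEEEEECFDDDDDC


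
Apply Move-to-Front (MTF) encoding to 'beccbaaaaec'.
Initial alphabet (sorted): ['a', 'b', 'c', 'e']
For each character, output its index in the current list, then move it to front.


MTF encoding:
'b': index 1 in ['a', 'b', 'c', 'e'] -> ['b', 'a', 'c', 'e']
'e': index 3 in ['b', 'a', 'c', 'e'] -> ['e', 'b', 'a', 'c']
'c': index 3 in ['e', 'b', 'a', 'c'] -> ['c', 'e', 'b', 'a']
'c': index 0 in ['c', 'e', 'b', 'a'] -> ['c', 'e', 'b', 'a']
'b': index 2 in ['c', 'e', 'b', 'a'] -> ['b', 'c', 'e', 'a']
'a': index 3 in ['b', 'c', 'e', 'a'] -> ['a', 'b', 'c', 'e']
'a': index 0 in ['a', 'b', 'c', 'e'] -> ['a', 'b', 'c', 'e']
'a': index 0 in ['a', 'b', 'c', 'e'] -> ['a', 'b', 'c', 'e']
'a': index 0 in ['a', 'b', 'c', 'e'] -> ['a', 'b', 'c', 'e']
'e': index 3 in ['a', 'b', 'c', 'e'] -> ['e', 'a', 'b', 'c']
'c': index 3 in ['e', 'a', 'b', 'c'] -> ['c', 'e', 'a', 'b']


Output: [1, 3, 3, 0, 2, 3, 0, 0, 0, 3, 3]


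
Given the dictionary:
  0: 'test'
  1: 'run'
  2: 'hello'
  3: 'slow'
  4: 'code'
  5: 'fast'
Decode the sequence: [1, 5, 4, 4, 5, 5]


Look up each index in the dictionary:
  1 -> 'run'
  5 -> 'fast'
  4 -> 'code'
  4 -> 'code'
  5 -> 'fast'
  5 -> 'fast'

Decoded: "run fast code code fast fast"


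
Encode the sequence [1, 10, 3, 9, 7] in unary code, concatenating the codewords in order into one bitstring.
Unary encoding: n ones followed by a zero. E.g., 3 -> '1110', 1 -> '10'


Encode each number as n ones followed by a terminating 0:
  1 -> 10 (2 bits)
  10 -> 11111111110 (11 bits)
  3 -> 1110 (4 bits)
  9 -> 1111111110 (10 bits)
  7 -> 11111110 (8 bits)
Total length = 2 + 11 + 4 + 10 + 8 = 35 bits.

Unary([1, 10, 3, 9, 7]) = 10111111111101110111111111011111110 (35 bits)


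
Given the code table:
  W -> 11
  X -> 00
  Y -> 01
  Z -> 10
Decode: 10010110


Decoding:
10 -> Z
01 -> Y
01 -> Y
10 -> Z


Result: ZYYZ


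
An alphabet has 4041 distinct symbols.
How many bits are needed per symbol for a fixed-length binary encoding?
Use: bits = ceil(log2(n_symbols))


log2(4041) = 11.9805
Bracket: 2^11 = 2048 < 4041 <= 2^12 = 4096
So ceil(log2(4041)) = 12

bits = ceil(log2(4041)) = ceil(11.9805) = 12 bits


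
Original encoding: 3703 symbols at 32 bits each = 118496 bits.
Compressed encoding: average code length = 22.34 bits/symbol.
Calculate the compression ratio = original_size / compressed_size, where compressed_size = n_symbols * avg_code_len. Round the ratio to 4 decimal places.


original_size = n_symbols * orig_bits = 3703 * 32 = 118496 bits
compressed_size = n_symbols * avg_code_len = 3703 * 22.34 = 82725.02 bits
ratio = original_size / compressed_size = 118496 / 82725.02 = 1.4324

Compression ratio = 1.4324


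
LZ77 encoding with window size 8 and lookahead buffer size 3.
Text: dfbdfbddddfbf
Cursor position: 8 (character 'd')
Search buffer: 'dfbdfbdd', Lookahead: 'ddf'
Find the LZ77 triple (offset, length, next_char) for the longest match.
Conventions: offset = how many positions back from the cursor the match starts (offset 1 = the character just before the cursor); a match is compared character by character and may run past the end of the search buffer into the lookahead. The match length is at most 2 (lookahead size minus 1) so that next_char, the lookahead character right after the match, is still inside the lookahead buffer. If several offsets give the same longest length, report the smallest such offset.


Try each offset into the search buffer:
  offset=1 (pos 7, char 'd'): match length 2
  offset=2 (pos 6, char 'd'): match length 2
  offset=3 (pos 5, char 'b'): match length 0
  offset=4 (pos 4, char 'f'): match length 0
  offset=5 (pos 3, char 'd'): match length 1
  offset=6 (pos 2, char 'b'): match length 0
  offset=7 (pos 1, char 'f'): match length 0
  offset=8 (pos 0, char 'd'): match length 1
Longest match has length 2, found at offsets 1, 2; take the smallest, offset 1.
next_char = character at position 8 + 2 = 10 -> 'f'

Best match: offset=1, length=2 (matching 'dd' starting at position 7)
LZ77 triple: (1, 2, 'f')


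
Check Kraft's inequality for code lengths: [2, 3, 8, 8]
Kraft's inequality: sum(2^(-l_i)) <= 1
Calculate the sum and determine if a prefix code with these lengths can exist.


Sum = 2^(-2) + 2^(-3) + 2^(-8) + 2^(-8)
    = 0.25 + 0.125 + 0.00390625 + 0.00390625
    = 98/256 = 0.3828125
Since 0.3828125 <= 1, Kraft's inequality IS satisfied.
A prefix code with these lengths CAN exist.

Kraft sum = 0.3828125. Satisfied.


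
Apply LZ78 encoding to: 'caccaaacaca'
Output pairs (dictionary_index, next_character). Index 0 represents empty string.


LZ78 encoding steps:
Dictionary: {0: ''}
Step 1: w='' (idx 0), next='c' -> output (0, 'c'), add 'c' as idx 1
Step 2: w='' (idx 0), next='a' -> output (0, 'a'), add 'a' as idx 2
Step 3: w='c' (idx 1), next='c' -> output (1, 'c'), add 'cc' as idx 3
Step 4: w='a' (idx 2), next='a' -> output (2, 'a'), add 'aa' as idx 4
Step 5: w='a' (idx 2), next='c' -> output (2, 'c'), add 'ac' as idx 5
Step 6: w='ac' (idx 5), next='a' -> output (5, 'a'), add 'aca' as idx 6


Encoded: [(0, 'c'), (0, 'a'), (1, 'c'), (2, 'a'), (2, 'c'), (5, 'a')]


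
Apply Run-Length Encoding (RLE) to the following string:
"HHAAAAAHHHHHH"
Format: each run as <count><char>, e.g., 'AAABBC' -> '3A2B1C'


Scanning runs left to right:
  i=0: run of 'H' x 2 -> '2H'
  i=2: run of 'A' x 5 -> '5A'
  i=7: run of 'H' x 6 -> '6H'

RLE = 2H5A6H


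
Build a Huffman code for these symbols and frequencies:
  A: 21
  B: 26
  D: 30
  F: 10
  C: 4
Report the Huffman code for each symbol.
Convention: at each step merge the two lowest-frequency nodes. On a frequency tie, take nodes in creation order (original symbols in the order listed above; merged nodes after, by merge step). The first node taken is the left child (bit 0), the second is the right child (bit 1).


Huffman tree construction:
Step 1: Merge C(4) + F(10) = 14
Step 2: Merge (C+F)(14) + A(21) = 35
Step 3: Merge B(26) + D(30) = 56
Step 4: Merge ((C+F)+A)(35) + (B+D)(56) = 91
Read each symbol's code off the tree from the root (left child = 0, right child = 1).

Codes:
  A: 01 (length 2)
  B: 10 (length 2)
  D: 11 (length 2)
  F: 001 (length 3)
  C: 000 (length 3)
Average code length: 196/91 = 2.1538 bits/symbol


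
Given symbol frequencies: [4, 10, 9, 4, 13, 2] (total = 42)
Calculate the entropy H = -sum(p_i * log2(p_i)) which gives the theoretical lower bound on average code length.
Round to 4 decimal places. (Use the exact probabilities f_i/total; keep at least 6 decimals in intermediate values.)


Per-symbol terms -p_i * log2(p_i) with p_i = f_i/42:
  p = 4/42 = 0.095238: log2(p) = -3.392317, -p*log2(p) = 0.323078
  p = 10/42 = 0.238095: log2(p) = -2.070389, -p*log2(p) = 0.492950
  p = 9/42 = 0.214286: log2(p) = -2.222392, -p*log2(p) = 0.476227
  p = 4/42 = 0.095238: log2(p) = -3.392317, -p*log2(p) = 0.323078
  p = 13/42 = 0.309524: log2(p) = -1.691878, -p*log2(p) = 0.523676
  p = 2/42 = 0.047619: log2(p) = -4.392317, -p*log2(p) = 0.209158
H = 0.323078 + 0.492950 + 0.476227 + 0.323078 + 0.523676 + 0.209158 = 2.348167

H = 2.3482 bits/symbol


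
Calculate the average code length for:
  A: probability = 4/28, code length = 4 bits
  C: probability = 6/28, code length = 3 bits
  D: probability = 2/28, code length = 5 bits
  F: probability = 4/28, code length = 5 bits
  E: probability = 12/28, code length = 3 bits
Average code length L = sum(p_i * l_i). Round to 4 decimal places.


Weighted contributions p_i * l_i:
  A: (4/28) * 4 = 16/28
  C: (6/28) * 3 = 18/28
  D: (2/28) * 5 = 10/28
  F: (4/28) * 5 = 20/28
  E: (12/28) * 3 = 36/28
Sum = (16 + 18 + 10 + 20 + 36)/28 = 100/28

L = 100/28 = 3.5714 bits/symbol


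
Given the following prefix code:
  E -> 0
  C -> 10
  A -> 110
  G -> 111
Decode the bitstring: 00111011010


Decoding step by step:
Bits 0 -> E
Bits 0 -> E
Bits 111 -> G
Bits 0 -> E
Bits 110 -> A
Bits 10 -> C


Decoded message: EEGEAC


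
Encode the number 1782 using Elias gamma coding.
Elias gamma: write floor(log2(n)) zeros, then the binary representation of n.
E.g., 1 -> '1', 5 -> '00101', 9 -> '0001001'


num_bits = floor(log2(1782)) + 1 = 11
leading_zeros = num_bits - 1 = 10
binary(1782) = 11011110110

Elias gamma(1782) = '0000000000' + '11011110110' = 000000000011011110110 (21 bits)


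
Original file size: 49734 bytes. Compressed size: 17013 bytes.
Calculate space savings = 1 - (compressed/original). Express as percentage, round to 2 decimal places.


ratio = compressed/original = 17013/49734 = 0.34208
savings = 1 - ratio = 1 - 0.34208 = 0.65792
as a percentage: 0.65792 * 100 = 65.79%

Space savings = 1 - 17013/49734 = 65.79%


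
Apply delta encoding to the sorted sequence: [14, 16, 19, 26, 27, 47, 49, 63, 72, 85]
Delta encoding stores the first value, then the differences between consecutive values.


First value: 14
Deltas:
  16 - 14 = 2
  19 - 16 = 3
  26 - 19 = 7
  27 - 26 = 1
  47 - 27 = 20
  49 - 47 = 2
  63 - 49 = 14
  72 - 63 = 9
  85 - 72 = 13


Delta encoded: [14, 2, 3, 7, 1, 20, 2, 14, 9, 13]


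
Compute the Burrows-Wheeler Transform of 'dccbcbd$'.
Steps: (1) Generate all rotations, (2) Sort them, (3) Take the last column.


Rotations (sorted):
  0: $dccbcbd -> last char: d
  1: bcbd$dcc -> last char: c
  2: bd$dccbc -> last char: c
  3: cbcbd$dc -> last char: c
  4: cbd$dccb -> last char: b
  5: ccbcbd$d -> last char: d
  6: d$dccbcb -> last char: b
  7: dccbcbd$ -> last char: $


BWT = dcccbdb$


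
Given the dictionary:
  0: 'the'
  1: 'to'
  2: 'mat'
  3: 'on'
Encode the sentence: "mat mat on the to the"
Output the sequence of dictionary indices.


Look up each word in the dictionary:
  'mat' -> 2
  'mat' -> 2
  'on' -> 3
  'the' -> 0
  'to' -> 1
  'the' -> 0

Encoded: [2, 2, 3, 0, 1, 0]


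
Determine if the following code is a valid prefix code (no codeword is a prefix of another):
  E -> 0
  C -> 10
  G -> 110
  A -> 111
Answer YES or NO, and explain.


Checking each pair (does one codeword prefix another?):
  E='0' vs C='10': no prefix
  E='0' vs G='110': no prefix
  E='0' vs A='111': no prefix
  C='10' vs E='0': no prefix
  C='10' vs G='110': no prefix
  C='10' vs A='111': no prefix
  G='110' vs E='0': no prefix
  G='110' vs C='10': no prefix
  G='110' vs A='111': no prefix
  A='111' vs E='0': no prefix
  A='111' vs C='10': no prefix
  A='111' vs G='110': no prefix
No violation found over all pairs.

YES -- this is a valid prefix code. No codeword is a prefix of any other codeword.


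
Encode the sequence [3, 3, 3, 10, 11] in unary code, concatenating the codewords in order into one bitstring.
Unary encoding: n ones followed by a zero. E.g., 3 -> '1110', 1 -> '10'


Encode each number as n ones followed by a terminating 0:
  3 -> 1110 (4 bits)
  3 -> 1110 (4 bits)
  3 -> 1110 (4 bits)
  10 -> 11111111110 (11 bits)
  11 -> 111111111110 (12 bits)
Total length = 4 + 4 + 4 + 11 + 12 = 35 bits.

Unary([3, 3, 3, 10, 11]) = 11101110111011111111110111111111110 (35 bits)


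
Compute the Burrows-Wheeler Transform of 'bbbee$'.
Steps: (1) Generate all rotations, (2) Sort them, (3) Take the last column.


Rotations (sorted):
  0: $bbbee -> last char: e
  1: bbbee$ -> last char: $
  2: bbee$b -> last char: b
  3: bee$bb -> last char: b
  4: e$bbbe -> last char: e
  5: ee$bbb -> last char: b


BWT = e$bbeb


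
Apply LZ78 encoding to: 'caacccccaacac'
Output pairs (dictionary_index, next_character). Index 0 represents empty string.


LZ78 encoding steps:
Dictionary: {0: ''}
Step 1: w='' (idx 0), next='c' -> output (0, 'c'), add 'c' as idx 1
Step 2: w='' (idx 0), next='a' -> output (0, 'a'), add 'a' as idx 2
Step 3: w='a' (idx 2), next='c' -> output (2, 'c'), add 'ac' as idx 3
Step 4: w='c' (idx 1), next='c' -> output (1, 'c'), add 'cc' as idx 4
Step 5: w='cc' (idx 4), next='a' -> output (4, 'a'), add 'cca' as idx 5
Step 6: w='ac' (idx 3), next='a' -> output (3, 'a'), add 'aca' as idx 6
Step 7: w='c' (idx 1), end of input -> output (1, '')


Encoded: [(0, 'c'), (0, 'a'), (2, 'c'), (1, 'c'), (4, 'a'), (3, 'a'), (1, '')]


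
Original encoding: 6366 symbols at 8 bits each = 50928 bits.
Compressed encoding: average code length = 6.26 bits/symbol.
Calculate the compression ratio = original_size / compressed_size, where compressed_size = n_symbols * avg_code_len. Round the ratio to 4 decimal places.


original_size = n_symbols * orig_bits = 6366 * 8 = 50928 bits
compressed_size = n_symbols * avg_code_len = 6366 * 6.26 = 39851.16 bits
ratio = original_size / compressed_size = 50928 / 39851.16 = 1.278

Compression ratio = 1.278


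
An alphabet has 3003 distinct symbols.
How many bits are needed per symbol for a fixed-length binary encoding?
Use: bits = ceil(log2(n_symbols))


log2(3003) = 11.5522
Bracket: 2^11 = 2048 < 3003 <= 2^12 = 4096
So ceil(log2(3003)) = 12

bits = ceil(log2(3003)) = ceil(11.5522) = 12 bits


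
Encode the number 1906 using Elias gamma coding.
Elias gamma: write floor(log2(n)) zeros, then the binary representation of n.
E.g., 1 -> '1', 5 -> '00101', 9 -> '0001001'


num_bits = floor(log2(1906)) + 1 = 11
leading_zeros = num_bits - 1 = 10
binary(1906) = 11101110010

Elias gamma(1906) = '0000000000' + '11101110010' = 000000000011101110010 (21 bits)


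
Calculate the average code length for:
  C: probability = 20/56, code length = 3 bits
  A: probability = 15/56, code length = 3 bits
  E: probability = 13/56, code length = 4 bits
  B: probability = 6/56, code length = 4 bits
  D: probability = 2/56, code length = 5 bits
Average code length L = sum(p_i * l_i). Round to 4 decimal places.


Weighted contributions p_i * l_i:
  C: (20/56) * 3 = 60/56
  A: (15/56) * 3 = 45/56
  E: (13/56) * 4 = 52/56
  B: (6/56) * 4 = 24/56
  D: (2/56) * 5 = 10/56
Sum = (60 + 45 + 52 + 24 + 10)/56 = 191/56

L = 191/56 = 3.4107 bits/symbol


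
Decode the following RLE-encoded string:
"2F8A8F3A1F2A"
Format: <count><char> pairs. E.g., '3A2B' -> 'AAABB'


Expanding each <count><char> pair:
  2F -> 'FF'
  8A -> 'AAAAAAAA'
  8F -> 'FFFFFFFF'
  3A -> 'AAA'
  1F -> 'F'
  2A -> 'AA'

Decoded = FFAAAAAAAAFFFFFFFFAAAFAA


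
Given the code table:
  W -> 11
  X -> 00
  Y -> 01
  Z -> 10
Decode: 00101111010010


Decoding:
00 -> X
10 -> Z
11 -> W
11 -> W
01 -> Y
00 -> X
10 -> Z


Result: XZWWYXZ


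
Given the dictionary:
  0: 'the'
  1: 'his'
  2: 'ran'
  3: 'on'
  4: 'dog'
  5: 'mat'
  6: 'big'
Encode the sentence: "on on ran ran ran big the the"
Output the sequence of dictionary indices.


Look up each word in the dictionary:
  'on' -> 3
  'on' -> 3
  'ran' -> 2
  'ran' -> 2
  'ran' -> 2
  'big' -> 6
  'the' -> 0
  'the' -> 0

Encoded: [3, 3, 2, 2, 2, 6, 0, 0]


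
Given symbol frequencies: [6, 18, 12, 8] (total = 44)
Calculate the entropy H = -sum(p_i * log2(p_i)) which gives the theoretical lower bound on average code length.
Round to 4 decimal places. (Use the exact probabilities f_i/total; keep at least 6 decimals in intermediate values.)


Per-symbol terms -p_i * log2(p_i) with p_i = f_i/44:
  p = 6/44 = 0.136364: log2(p) = -2.874469, -p*log2(p) = 0.391973
  p = 18/44 = 0.409091: log2(p) = -1.289507, -p*log2(p) = 0.527525
  p = 12/44 = 0.272727: log2(p) = -1.874469, -p*log2(p) = 0.511219
  p = 8/44 = 0.181818: log2(p) = -2.459432, -p*log2(p) = 0.447169
H = 0.391973 + 0.527525 + 0.511219 + 0.447169 = 1.877886

H = 1.8779 bits/symbol


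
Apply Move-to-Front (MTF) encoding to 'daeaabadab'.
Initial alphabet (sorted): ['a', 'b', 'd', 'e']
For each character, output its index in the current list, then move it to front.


MTF encoding:
'd': index 2 in ['a', 'b', 'd', 'e'] -> ['d', 'a', 'b', 'e']
'a': index 1 in ['d', 'a', 'b', 'e'] -> ['a', 'd', 'b', 'e']
'e': index 3 in ['a', 'd', 'b', 'e'] -> ['e', 'a', 'd', 'b']
'a': index 1 in ['e', 'a', 'd', 'b'] -> ['a', 'e', 'd', 'b']
'a': index 0 in ['a', 'e', 'd', 'b'] -> ['a', 'e', 'd', 'b']
'b': index 3 in ['a', 'e', 'd', 'b'] -> ['b', 'a', 'e', 'd']
'a': index 1 in ['b', 'a', 'e', 'd'] -> ['a', 'b', 'e', 'd']
'd': index 3 in ['a', 'b', 'e', 'd'] -> ['d', 'a', 'b', 'e']
'a': index 1 in ['d', 'a', 'b', 'e'] -> ['a', 'd', 'b', 'e']
'b': index 2 in ['a', 'd', 'b', 'e'] -> ['b', 'a', 'd', 'e']


Output: [2, 1, 3, 1, 0, 3, 1, 3, 1, 2]


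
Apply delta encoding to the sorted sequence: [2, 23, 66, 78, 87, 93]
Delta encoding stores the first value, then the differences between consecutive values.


First value: 2
Deltas:
  23 - 2 = 21
  66 - 23 = 43
  78 - 66 = 12
  87 - 78 = 9
  93 - 87 = 6


Delta encoded: [2, 21, 43, 12, 9, 6]


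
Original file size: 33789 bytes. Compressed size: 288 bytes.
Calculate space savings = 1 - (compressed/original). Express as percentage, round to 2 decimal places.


ratio = compressed/original = 288/33789 = 0.008523
savings = 1 - ratio = 1 - 0.008523 = 0.991477
as a percentage: 0.991477 * 100 = 99.15%

Space savings = 1 - 288/33789 = 99.15%


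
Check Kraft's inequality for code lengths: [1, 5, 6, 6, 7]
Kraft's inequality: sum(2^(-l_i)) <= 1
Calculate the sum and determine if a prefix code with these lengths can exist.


Sum = 2^(-1) + 2^(-5) + 2^(-6) + 2^(-6) + 2^(-7)
    = 0.5 + 0.03125 + 0.015625 + 0.015625 + 0.0078125
    = 73/128 = 0.5703125
Since 0.5703125 <= 1, Kraft's inequality IS satisfied.
A prefix code with these lengths CAN exist.

Kraft sum = 0.5703125. Satisfied.


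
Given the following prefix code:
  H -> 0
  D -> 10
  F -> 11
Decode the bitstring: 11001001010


Decoding step by step:
Bits 11 -> F
Bits 0 -> H
Bits 0 -> H
Bits 10 -> D
Bits 0 -> H
Bits 10 -> D
Bits 10 -> D


Decoded message: FHHDHDD


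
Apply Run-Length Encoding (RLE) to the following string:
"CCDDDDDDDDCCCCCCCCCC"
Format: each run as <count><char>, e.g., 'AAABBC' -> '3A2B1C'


Scanning runs left to right:
  i=0: run of 'C' x 2 -> '2C'
  i=2: run of 'D' x 8 -> '8D'
  i=10: run of 'C' x 10 -> '10C'

RLE = 2C8D10C


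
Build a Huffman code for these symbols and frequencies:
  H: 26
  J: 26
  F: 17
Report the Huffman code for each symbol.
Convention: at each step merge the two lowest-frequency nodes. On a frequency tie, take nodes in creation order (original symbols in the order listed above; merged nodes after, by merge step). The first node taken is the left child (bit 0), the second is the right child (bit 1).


Huffman tree construction:
Step 1: Merge F(17) + H(26) = 43
Step 2: Merge J(26) + (F+H)(43) = 69
Read each symbol's code off the tree from the root (left child = 0, right child = 1).

Codes:
  H: 11 (length 2)
  J: 0 (length 1)
  F: 10 (length 2)
Average code length: 112/69 = 1.6232 bits/symbol


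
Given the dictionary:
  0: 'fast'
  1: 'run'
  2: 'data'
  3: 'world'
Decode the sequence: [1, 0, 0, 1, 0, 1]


Look up each index in the dictionary:
  1 -> 'run'
  0 -> 'fast'
  0 -> 'fast'
  1 -> 'run'
  0 -> 'fast'
  1 -> 'run'

Decoded: "run fast fast run fast run"


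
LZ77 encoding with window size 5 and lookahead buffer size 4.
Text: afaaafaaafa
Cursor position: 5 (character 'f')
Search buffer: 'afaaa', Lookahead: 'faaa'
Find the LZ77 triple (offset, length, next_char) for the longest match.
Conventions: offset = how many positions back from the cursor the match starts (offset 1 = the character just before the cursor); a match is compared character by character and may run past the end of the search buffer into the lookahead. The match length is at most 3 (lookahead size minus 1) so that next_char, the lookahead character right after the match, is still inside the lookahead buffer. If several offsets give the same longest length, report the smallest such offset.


Try each offset into the search buffer:
  offset=1 (pos 4, char 'a'): match length 0
  offset=2 (pos 3, char 'a'): match length 0
  offset=3 (pos 2, char 'a'): match length 0
  offset=4 (pos 1, char 'f'): match length 3
  offset=5 (pos 0, char 'a'): match length 0
Longest match has length 3 at offset 4.
next_char = character at position 5 + 3 = 8 -> 'a'

Best match: offset=4, length=3 (matching 'faa' starting at position 1)
LZ77 triple: (4, 3, 'a')


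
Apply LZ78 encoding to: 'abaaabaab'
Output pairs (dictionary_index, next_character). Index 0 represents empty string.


LZ78 encoding steps:
Dictionary: {0: ''}
Step 1: w='' (idx 0), next='a' -> output (0, 'a'), add 'a' as idx 1
Step 2: w='' (idx 0), next='b' -> output (0, 'b'), add 'b' as idx 2
Step 3: w='a' (idx 1), next='a' -> output (1, 'a'), add 'aa' as idx 3
Step 4: w='a' (idx 1), next='b' -> output (1, 'b'), add 'ab' as idx 4
Step 5: w='aa' (idx 3), next='b' -> output (3, 'b'), add 'aab' as idx 5


Encoded: [(0, 'a'), (0, 'b'), (1, 'a'), (1, 'b'), (3, 'b')]


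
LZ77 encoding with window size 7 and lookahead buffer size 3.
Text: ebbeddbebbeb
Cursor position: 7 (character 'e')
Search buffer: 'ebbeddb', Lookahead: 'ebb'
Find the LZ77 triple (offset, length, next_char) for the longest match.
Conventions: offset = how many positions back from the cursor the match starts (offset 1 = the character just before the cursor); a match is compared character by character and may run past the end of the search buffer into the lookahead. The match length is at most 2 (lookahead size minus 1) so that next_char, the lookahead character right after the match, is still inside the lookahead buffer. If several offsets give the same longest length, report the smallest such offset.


Try each offset into the search buffer:
  offset=1 (pos 6, char 'b'): match length 0
  offset=2 (pos 5, char 'd'): match length 0
  offset=3 (pos 4, char 'd'): match length 0
  offset=4 (pos 3, char 'e'): match length 1
  offset=5 (pos 2, char 'b'): match length 0
  offset=6 (pos 1, char 'b'): match length 0
  offset=7 (pos 0, char 'e'): match length 2
Longest match has length 2 at offset 7.
next_char = character at position 7 + 2 = 9 -> 'b'

Best match: offset=7, length=2 (matching 'eb' starting at position 0)
LZ77 triple: (7, 2, 'b')


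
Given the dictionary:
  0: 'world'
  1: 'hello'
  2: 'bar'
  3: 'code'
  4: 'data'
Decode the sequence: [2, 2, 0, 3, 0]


Look up each index in the dictionary:
  2 -> 'bar'
  2 -> 'bar'
  0 -> 'world'
  3 -> 'code'
  0 -> 'world'

Decoded: "bar bar world code world"


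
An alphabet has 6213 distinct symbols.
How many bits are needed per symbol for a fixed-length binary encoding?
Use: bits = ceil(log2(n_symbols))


log2(6213) = 12.6011
Bracket: 2^12 = 4096 < 6213 <= 2^13 = 8192
So ceil(log2(6213)) = 13

bits = ceil(log2(6213)) = ceil(12.6011) = 13 bits


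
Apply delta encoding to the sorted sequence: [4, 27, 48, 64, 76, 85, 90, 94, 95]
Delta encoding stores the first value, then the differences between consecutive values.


First value: 4
Deltas:
  27 - 4 = 23
  48 - 27 = 21
  64 - 48 = 16
  76 - 64 = 12
  85 - 76 = 9
  90 - 85 = 5
  94 - 90 = 4
  95 - 94 = 1


Delta encoded: [4, 23, 21, 16, 12, 9, 5, 4, 1]


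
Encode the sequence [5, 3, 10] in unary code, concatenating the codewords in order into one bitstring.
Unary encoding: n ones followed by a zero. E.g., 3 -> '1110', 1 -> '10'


Encode each number as n ones followed by a terminating 0:
  5 -> 111110 (6 bits)
  3 -> 1110 (4 bits)
  10 -> 11111111110 (11 bits)
Total length = 6 + 4 + 11 = 21 bits.

Unary([5, 3, 10]) = 111110111011111111110 (21 bits)


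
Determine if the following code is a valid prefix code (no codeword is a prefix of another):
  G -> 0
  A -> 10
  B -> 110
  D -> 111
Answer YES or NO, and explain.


Checking each pair (does one codeword prefix another?):
  G='0' vs A='10': no prefix
  G='0' vs B='110': no prefix
  G='0' vs D='111': no prefix
  A='10' vs G='0': no prefix
  A='10' vs B='110': no prefix
  A='10' vs D='111': no prefix
  B='110' vs G='0': no prefix
  B='110' vs A='10': no prefix
  B='110' vs D='111': no prefix
  D='111' vs G='0': no prefix
  D='111' vs A='10': no prefix
  D='111' vs B='110': no prefix
No violation found over all pairs.

YES -- this is a valid prefix code. No codeword is a prefix of any other codeword.


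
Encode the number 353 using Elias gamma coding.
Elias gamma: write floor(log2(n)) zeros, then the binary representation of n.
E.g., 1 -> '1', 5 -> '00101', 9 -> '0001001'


num_bits = floor(log2(353)) + 1 = 9
leading_zeros = num_bits - 1 = 8
binary(353) = 101100001

Elias gamma(353) = '00000000' + '101100001' = 00000000101100001 (17 bits)


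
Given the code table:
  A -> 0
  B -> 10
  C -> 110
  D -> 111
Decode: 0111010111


Decoding:
0 -> A
111 -> D
0 -> A
10 -> B
111 -> D


Result: ADABD


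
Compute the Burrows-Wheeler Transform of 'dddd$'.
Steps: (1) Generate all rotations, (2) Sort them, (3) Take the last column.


Rotations (sorted):
  0: $dddd -> last char: d
  1: d$ddd -> last char: d
  2: dd$dd -> last char: d
  3: ddd$d -> last char: d
  4: dddd$ -> last char: $


BWT = dddd$


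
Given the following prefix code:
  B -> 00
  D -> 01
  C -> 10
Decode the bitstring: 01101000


Decoding step by step:
Bits 01 -> D
Bits 10 -> C
Bits 10 -> C
Bits 00 -> B


Decoded message: DCCB


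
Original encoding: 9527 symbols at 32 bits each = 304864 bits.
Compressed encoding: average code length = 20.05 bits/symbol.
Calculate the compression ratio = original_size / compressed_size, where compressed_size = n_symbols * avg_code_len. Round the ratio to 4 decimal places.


original_size = n_symbols * orig_bits = 9527 * 32 = 304864 bits
compressed_size = n_symbols * avg_code_len = 9527 * 20.05 = 191016.35 bits
ratio = original_size / compressed_size = 304864 / 191016.35 = 1.596

Compression ratio = 1.596


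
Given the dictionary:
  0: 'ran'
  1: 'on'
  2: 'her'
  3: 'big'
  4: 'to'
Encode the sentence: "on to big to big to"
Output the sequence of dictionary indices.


Look up each word in the dictionary:
  'on' -> 1
  'to' -> 4
  'big' -> 3
  'to' -> 4
  'big' -> 3
  'to' -> 4

Encoded: [1, 4, 3, 4, 3, 4]


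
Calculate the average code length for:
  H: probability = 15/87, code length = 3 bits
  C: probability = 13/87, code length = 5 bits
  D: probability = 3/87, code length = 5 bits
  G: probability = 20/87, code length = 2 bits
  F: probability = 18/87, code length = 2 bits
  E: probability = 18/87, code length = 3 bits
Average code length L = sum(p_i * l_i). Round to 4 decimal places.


Weighted contributions p_i * l_i:
  H: (15/87) * 3 = 45/87
  C: (13/87) * 5 = 65/87
  D: (3/87) * 5 = 15/87
  G: (20/87) * 2 = 40/87
  F: (18/87) * 2 = 36/87
  E: (18/87) * 3 = 54/87
Sum = (45 + 65 + 15 + 40 + 36 + 54)/87 = 255/87

L = 255/87 = 2.9310 bits/symbol


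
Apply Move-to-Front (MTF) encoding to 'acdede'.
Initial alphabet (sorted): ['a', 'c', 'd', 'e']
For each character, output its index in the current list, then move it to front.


MTF encoding:
'a': index 0 in ['a', 'c', 'd', 'e'] -> ['a', 'c', 'd', 'e']
'c': index 1 in ['a', 'c', 'd', 'e'] -> ['c', 'a', 'd', 'e']
'd': index 2 in ['c', 'a', 'd', 'e'] -> ['d', 'c', 'a', 'e']
'e': index 3 in ['d', 'c', 'a', 'e'] -> ['e', 'd', 'c', 'a']
'd': index 1 in ['e', 'd', 'c', 'a'] -> ['d', 'e', 'c', 'a']
'e': index 1 in ['d', 'e', 'c', 'a'] -> ['e', 'd', 'c', 'a']


Output: [0, 1, 2, 3, 1, 1]


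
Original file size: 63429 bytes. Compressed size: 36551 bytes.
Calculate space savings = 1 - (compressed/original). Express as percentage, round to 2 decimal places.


ratio = compressed/original = 36551/63429 = 0.576251
savings = 1 - ratio = 1 - 0.576251 = 0.423749
as a percentage: 0.423749 * 100 = 42.37%

Space savings = 1 - 36551/63429 = 42.37%


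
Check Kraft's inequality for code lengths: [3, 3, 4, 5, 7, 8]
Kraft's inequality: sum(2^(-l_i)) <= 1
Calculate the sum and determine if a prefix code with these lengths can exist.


Sum = 2^(-3) + 2^(-3) + 2^(-4) + 2^(-5) + 2^(-7) + 2^(-8)
    = 0.125 + 0.125 + 0.0625 + 0.03125 + 0.0078125 + 0.00390625
    = 91/256 = 0.35546875
Since 0.35546875 <= 1, Kraft's inequality IS satisfied.
A prefix code with these lengths CAN exist.

Kraft sum = 0.35546875. Satisfied.


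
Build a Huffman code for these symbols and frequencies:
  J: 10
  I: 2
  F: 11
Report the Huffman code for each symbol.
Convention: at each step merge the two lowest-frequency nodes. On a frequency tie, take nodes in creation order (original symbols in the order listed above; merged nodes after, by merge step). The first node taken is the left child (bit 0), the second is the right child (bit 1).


Huffman tree construction:
Step 1: Merge I(2) + J(10) = 12
Step 2: Merge F(11) + (I+J)(12) = 23
Read each symbol's code off the tree from the root (left child = 0, right child = 1).

Codes:
  J: 11 (length 2)
  I: 10 (length 2)
  F: 0 (length 1)
Average code length: 35/23 = 1.5217 bits/symbol


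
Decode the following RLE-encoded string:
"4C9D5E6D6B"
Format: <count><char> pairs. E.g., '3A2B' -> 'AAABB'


Expanding each <count><char> pair:
  4C -> 'CCCC'
  9D -> 'DDDDDDDDD'
  5E -> 'EEEEE'
  6D -> 'DDDDDD'
  6B -> 'BBBBBB'

Decoded = CCCCDDDDDDDDDEEEEEDDDDDDBBBBBB


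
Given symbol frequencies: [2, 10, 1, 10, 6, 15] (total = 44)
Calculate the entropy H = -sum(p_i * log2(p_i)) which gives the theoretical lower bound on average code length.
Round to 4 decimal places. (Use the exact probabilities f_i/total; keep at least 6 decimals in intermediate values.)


Per-symbol terms -p_i * log2(p_i) with p_i = f_i/44:
  p = 2/44 = 0.045455: log2(p) = -4.459432, -p*log2(p) = 0.202701
  p = 10/44 = 0.227273: log2(p) = -2.137504, -p*log2(p) = 0.485796
  p = 1/44 = 0.022727: log2(p) = -5.459432, -p*log2(p) = 0.124078
  p = 10/44 = 0.227273: log2(p) = -2.137504, -p*log2(p) = 0.485796
  p = 6/44 = 0.136364: log2(p) = -2.874469, -p*log2(p) = 0.391973
  p = 15/44 = 0.340909: log2(p) = -1.552541, -p*log2(p) = 0.529275
H = 0.202701 + 0.485796 + 0.124078 + 0.485796 + 0.391973 + 0.529275 = 2.219619

H = 2.2196 bits/symbol


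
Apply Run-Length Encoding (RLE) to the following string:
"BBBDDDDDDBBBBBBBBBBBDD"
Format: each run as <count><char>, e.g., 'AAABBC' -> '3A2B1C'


Scanning runs left to right:
  i=0: run of 'B' x 3 -> '3B'
  i=3: run of 'D' x 6 -> '6D'
  i=9: run of 'B' x 11 -> '11B'
  i=20: run of 'D' x 2 -> '2D'

RLE = 3B6D11B2D


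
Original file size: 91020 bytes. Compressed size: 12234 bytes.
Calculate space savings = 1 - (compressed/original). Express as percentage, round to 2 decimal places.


ratio = compressed/original = 12234/91020 = 0.13441
savings = 1 - ratio = 1 - 0.13441 = 0.86559
as a percentage: 0.86559 * 100 = 86.56%

Space savings = 1 - 12234/91020 = 86.56%


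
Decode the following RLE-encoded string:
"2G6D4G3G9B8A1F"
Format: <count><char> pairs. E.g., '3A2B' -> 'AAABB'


Expanding each <count><char> pair:
  2G -> 'GG'
  6D -> 'DDDDDD'
  4G -> 'GGGG'
  3G -> 'GGG'
  9B -> 'BBBBBBBBB'
  8A -> 'AAAAAAAA'
  1F -> 'F'

Decoded = GGDDDDDDGGGGGGGBBBBBBBBBAAAAAAAAF


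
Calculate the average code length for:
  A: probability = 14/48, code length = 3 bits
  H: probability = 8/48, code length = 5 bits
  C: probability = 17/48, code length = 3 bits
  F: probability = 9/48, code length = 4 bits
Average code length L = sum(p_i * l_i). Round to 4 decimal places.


Weighted contributions p_i * l_i:
  A: (14/48) * 3 = 42/48
  H: (8/48) * 5 = 40/48
  C: (17/48) * 3 = 51/48
  F: (9/48) * 4 = 36/48
Sum = (42 + 40 + 51 + 36)/48 = 169/48

L = 169/48 = 3.5208 bits/symbol


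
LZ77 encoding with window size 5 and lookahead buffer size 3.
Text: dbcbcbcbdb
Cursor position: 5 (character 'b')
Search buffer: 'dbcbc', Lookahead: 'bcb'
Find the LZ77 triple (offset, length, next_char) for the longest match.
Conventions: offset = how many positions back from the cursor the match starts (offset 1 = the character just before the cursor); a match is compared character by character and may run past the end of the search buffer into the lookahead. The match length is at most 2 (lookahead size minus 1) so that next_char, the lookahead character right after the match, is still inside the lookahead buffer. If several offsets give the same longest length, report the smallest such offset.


Try each offset into the search buffer:
  offset=1 (pos 4, char 'c'): match length 0
  offset=2 (pos 3, char 'b'): match length 2
  offset=3 (pos 2, char 'c'): match length 0
  offset=4 (pos 1, char 'b'): match length 2
  offset=5 (pos 0, char 'd'): match length 0
Longest match has length 2, found at offsets 2, 4; take the smallest, offset 2.
next_char = character at position 5 + 2 = 7 -> 'b'

Best match: offset=2, length=2 (matching 'bc' starting at position 3)
LZ77 triple: (2, 2, 'b')


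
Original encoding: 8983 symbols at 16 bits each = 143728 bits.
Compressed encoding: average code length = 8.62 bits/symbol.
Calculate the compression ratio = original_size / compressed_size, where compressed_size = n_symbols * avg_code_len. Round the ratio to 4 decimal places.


original_size = n_symbols * orig_bits = 8983 * 16 = 143728 bits
compressed_size = n_symbols * avg_code_len = 8983 * 8.62 = 77433.46 bits
ratio = original_size / compressed_size = 143728 / 77433.46 = 1.8561

Compression ratio = 1.8561


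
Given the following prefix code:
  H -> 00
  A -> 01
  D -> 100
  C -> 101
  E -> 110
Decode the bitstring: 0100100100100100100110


Decoding step by step:
Bits 01 -> A
Bits 00 -> H
Bits 100 -> D
Bits 100 -> D
Bits 100 -> D
Bits 100 -> D
Bits 100 -> D
Bits 110 -> E


Decoded message: AHDDDDDE


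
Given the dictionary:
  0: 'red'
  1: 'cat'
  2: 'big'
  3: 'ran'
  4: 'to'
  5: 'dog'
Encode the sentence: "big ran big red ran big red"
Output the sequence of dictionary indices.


Look up each word in the dictionary:
  'big' -> 2
  'ran' -> 3
  'big' -> 2
  'red' -> 0
  'ran' -> 3
  'big' -> 2
  'red' -> 0

Encoded: [2, 3, 2, 0, 3, 2, 0]


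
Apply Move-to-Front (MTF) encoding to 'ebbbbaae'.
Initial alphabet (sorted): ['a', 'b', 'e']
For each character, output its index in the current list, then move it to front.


MTF encoding:
'e': index 2 in ['a', 'b', 'e'] -> ['e', 'a', 'b']
'b': index 2 in ['e', 'a', 'b'] -> ['b', 'e', 'a']
'b': index 0 in ['b', 'e', 'a'] -> ['b', 'e', 'a']
'b': index 0 in ['b', 'e', 'a'] -> ['b', 'e', 'a']
'b': index 0 in ['b', 'e', 'a'] -> ['b', 'e', 'a']
'a': index 2 in ['b', 'e', 'a'] -> ['a', 'b', 'e']
'a': index 0 in ['a', 'b', 'e'] -> ['a', 'b', 'e']
'e': index 2 in ['a', 'b', 'e'] -> ['e', 'a', 'b']


Output: [2, 2, 0, 0, 0, 2, 0, 2]


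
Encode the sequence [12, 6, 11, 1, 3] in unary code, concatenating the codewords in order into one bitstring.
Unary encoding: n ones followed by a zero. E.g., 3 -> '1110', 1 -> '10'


Encode each number as n ones followed by a terminating 0:
  12 -> 1111111111110 (13 bits)
  6 -> 1111110 (7 bits)
  11 -> 111111111110 (12 bits)
  1 -> 10 (2 bits)
  3 -> 1110 (4 bits)
Total length = 13 + 7 + 12 + 2 + 4 = 38 bits.

Unary([12, 6, 11, 1, 3]) = 11111111111101111110111111111110101110 (38 bits)


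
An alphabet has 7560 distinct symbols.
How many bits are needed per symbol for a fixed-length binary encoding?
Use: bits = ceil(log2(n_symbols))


log2(7560) = 12.8842
Bracket: 2^12 = 4096 < 7560 <= 2^13 = 8192
So ceil(log2(7560)) = 13

bits = ceil(log2(7560)) = ceil(12.8842) = 13 bits


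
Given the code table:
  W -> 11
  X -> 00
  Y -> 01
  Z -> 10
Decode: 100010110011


Decoding:
10 -> Z
00 -> X
10 -> Z
11 -> W
00 -> X
11 -> W


Result: ZXZWXW


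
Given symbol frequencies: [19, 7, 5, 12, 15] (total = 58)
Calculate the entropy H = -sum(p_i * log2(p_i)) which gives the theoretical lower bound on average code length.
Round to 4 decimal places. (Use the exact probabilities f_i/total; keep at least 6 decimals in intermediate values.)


Per-symbol terms -p_i * log2(p_i) with p_i = f_i/58:
  p = 19/58 = 0.327586: log2(p) = -1.610053, -p*log2(p) = 0.527431
  p = 7/58 = 0.120690: log2(p) = -3.050626, -p*log2(p) = 0.368179
  p = 5/58 = 0.086207: log2(p) = -3.536053, -p*log2(p) = 0.304832
  p = 12/58 = 0.206897: log2(p) = -2.273018, -p*log2(p) = 0.470280
  p = 15/58 = 0.258621: log2(p) = -1.951090, -p*log2(p) = 0.504592
H = 0.527431 + 0.368179 + 0.304832 + 0.470280 + 0.504592 = 2.175314

H = 2.1753 bits/symbol


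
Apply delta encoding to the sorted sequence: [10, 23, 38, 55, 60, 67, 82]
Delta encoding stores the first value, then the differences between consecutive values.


First value: 10
Deltas:
  23 - 10 = 13
  38 - 23 = 15
  55 - 38 = 17
  60 - 55 = 5
  67 - 60 = 7
  82 - 67 = 15


Delta encoded: [10, 13, 15, 17, 5, 7, 15]


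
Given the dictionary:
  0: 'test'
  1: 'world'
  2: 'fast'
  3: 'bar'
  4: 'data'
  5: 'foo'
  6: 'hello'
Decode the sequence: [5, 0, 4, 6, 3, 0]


Look up each index in the dictionary:
  5 -> 'foo'
  0 -> 'test'
  4 -> 'data'
  6 -> 'hello'
  3 -> 'bar'
  0 -> 'test'

Decoded: "foo test data hello bar test"


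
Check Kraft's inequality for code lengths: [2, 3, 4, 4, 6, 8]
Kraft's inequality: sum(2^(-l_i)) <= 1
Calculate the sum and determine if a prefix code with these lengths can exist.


Sum = 2^(-2) + 2^(-3) + 2^(-4) + 2^(-4) + 2^(-6) + 2^(-8)
    = 0.25 + 0.125 + 0.0625 + 0.0625 + 0.015625 + 0.00390625
    = 133/256 = 0.51953125
Since 0.51953125 <= 1, Kraft's inequality IS satisfied.
A prefix code with these lengths CAN exist.

Kraft sum = 0.51953125. Satisfied.


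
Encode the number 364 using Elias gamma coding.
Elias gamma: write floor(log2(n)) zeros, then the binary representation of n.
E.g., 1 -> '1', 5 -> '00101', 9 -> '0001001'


num_bits = floor(log2(364)) + 1 = 9
leading_zeros = num_bits - 1 = 8
binary(364) = 101101100

Elias gamma(364) = '00000000' + '101101100' = 00000000101101100 (17 bits)


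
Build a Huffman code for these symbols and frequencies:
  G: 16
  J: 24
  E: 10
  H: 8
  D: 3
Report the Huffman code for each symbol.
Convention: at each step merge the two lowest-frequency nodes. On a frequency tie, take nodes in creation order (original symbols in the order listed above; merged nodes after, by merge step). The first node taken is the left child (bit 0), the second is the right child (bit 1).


Huffman tree construction:
Step 1: Merge D(3) + H(8) = 11
Step 2: Merge E(10) + (D+H)(11) = 21
Step 3: Merge G(16) + (E+(D+H))(21) = 37
Step 4: Merge J(24) + (G+(E+(D+H)))(37) = 61
Read each symbol's code off the tree from the root (left child = 0, right child = 1).

Codes:
  G: 10 (length 2)
  J: 0 (length 1)
  E: 110 (length 3)
  H: 1111 (length 4)
  D: 1110 (length 4)
Average code length: 130/61 = 2.1311 bits/symbol


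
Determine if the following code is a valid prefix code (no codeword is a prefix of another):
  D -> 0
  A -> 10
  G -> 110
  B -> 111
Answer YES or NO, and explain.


Checking each pair (does one codeword prefix another?):
  D='0' vs A='10': no prefix
  D='0' vs G='110': no prefix
  D='0' vs B='111': no prefix
  A='10' vs D='0': no prefix
  A='10' vs G='110': no prefix
  A='10' vs B='111': no prefix
  G='110' vs D='0': no prefix
  G='110' vs A='10': no prefix
  G='110' vs B='111': no prefix
  B='111' vs D='0': no prefix
  B='111' vs A='10': no prefix
  B='111' vs G='110': no prefix
No violation found over all pairs.

YES -- this is a valid prefix code. No codeword is a prefix of any other codeword.


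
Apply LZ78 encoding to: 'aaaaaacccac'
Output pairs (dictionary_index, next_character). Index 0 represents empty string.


LZ78 encoding steps:
Dictionary: {0: ''}
Step 1: w='' (idx 0), next='a' -> output (0, 'a'), add 'a' as idx 1
Step 2: w='a' (idx 1), next='a' -> output (1, 'a'), add 'aa' as idx 2
Step 3: w='aa' (idx 2), next='a' -> output (2, 'a'), add 'aaa' as idx 3
Step 4: w='' (idx 0), next='c' -> output (0, 'c'), add 'c' as idx 4
Step 5: w='c' (idx 4), next='c' -> output (4, 'c'), add 'cc' as idx 5
Step 6: w='a' (idx 1), next='c' -> output (1, 'c'), add 'ac' as idx 6


Encoded: [(0, 'a'), (1, 'a'), (2, 'a'), (0, 'c'), (4, 'c'), (1, 'c')]


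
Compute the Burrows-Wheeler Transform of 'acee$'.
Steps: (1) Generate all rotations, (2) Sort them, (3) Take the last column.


Rotations (sorted):
  0: $acee -> last char: e
  1: acee$ -> last char: $
  2: cee$a -> last char: a
  3: e$ace -> last char: e
  4: ee$ac -> last char: c


BWT = e$aec


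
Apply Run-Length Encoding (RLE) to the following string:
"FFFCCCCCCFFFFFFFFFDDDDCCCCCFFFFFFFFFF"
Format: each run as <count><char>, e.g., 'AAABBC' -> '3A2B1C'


Scanning runs left to right:
  i=0: run of 'F' x 3 -> '3F'
  i=3: run of 'C' x 6 -> '6C'
  i=9: run of 'F' x 9 -> '9F'
  i=18: run of 'D' x 4 -> '4D'
  i=22: run of 'C' x 5 -> '5C'
  i=27: run of 'F' x 10 -> '10F'

RLE = 3F6C9F4D5C10F
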